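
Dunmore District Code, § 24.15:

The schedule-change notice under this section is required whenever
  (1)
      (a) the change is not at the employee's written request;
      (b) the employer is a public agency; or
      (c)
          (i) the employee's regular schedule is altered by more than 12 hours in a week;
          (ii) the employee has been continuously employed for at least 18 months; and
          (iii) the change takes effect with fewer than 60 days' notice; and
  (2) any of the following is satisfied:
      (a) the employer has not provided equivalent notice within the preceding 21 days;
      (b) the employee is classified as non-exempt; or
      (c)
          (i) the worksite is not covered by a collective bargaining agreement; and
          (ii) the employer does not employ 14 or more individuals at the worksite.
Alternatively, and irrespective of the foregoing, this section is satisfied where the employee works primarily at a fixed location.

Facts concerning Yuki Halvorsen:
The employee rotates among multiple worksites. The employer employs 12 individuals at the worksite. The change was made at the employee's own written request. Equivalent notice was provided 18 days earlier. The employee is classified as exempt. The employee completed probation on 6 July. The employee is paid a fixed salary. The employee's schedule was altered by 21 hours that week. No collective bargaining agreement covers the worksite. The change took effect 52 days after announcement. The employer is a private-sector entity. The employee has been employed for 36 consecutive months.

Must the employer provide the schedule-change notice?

(a) not employee-requested — fails.
(b) public agency — not met.
(i) schedule shift > 12h — met.
(ii) tenure ≥ 18 mo. — holds.
(iii) < 60 days' notice — satisfied.
So (c) is satisfied (T AND T AND T).
So (1) is satisfied (F OR F OR T).
(a) no recent notice — not met.
(b) non-exempt — fails.
(i) no CBA — holds.
(ii) not (≥ 14 at site) — met.
So (c) is satisfied (T AND T).
So (2) is satisfied (F OR F OR T).
So Overall is satisfied (T AND T).
Exception (fixed location) — not satisfied.
Result: main true OR exception false → true.

Yes — required.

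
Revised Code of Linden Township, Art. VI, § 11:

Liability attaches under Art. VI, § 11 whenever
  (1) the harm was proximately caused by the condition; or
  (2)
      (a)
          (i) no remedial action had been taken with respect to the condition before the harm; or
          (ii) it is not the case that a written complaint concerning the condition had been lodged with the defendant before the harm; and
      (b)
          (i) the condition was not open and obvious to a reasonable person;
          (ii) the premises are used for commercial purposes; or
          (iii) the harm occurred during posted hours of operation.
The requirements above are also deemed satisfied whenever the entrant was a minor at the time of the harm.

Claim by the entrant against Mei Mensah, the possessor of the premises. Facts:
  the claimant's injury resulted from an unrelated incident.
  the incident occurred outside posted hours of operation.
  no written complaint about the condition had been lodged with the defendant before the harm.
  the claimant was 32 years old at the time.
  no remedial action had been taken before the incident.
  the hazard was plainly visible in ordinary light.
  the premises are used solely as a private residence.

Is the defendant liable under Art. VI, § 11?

(1) proximate cause — fails.
(i) no remedial action — satisfied.
(ii) not (complaint lodged) — holds.
So (a) is satisfied (T OR T).
(i) not open/obvious — fails.
(ii) commercial use — not satisfied.
(iii) during posted hours — not met.
So (b) is not satisfied (F OR F OR F).
So (2) is not satisfied (T AND F).
Overall = F OR F = false.
Exception (entrant a minor) — not satisfied.
Result: main false OR exception false → false.

No — not liable.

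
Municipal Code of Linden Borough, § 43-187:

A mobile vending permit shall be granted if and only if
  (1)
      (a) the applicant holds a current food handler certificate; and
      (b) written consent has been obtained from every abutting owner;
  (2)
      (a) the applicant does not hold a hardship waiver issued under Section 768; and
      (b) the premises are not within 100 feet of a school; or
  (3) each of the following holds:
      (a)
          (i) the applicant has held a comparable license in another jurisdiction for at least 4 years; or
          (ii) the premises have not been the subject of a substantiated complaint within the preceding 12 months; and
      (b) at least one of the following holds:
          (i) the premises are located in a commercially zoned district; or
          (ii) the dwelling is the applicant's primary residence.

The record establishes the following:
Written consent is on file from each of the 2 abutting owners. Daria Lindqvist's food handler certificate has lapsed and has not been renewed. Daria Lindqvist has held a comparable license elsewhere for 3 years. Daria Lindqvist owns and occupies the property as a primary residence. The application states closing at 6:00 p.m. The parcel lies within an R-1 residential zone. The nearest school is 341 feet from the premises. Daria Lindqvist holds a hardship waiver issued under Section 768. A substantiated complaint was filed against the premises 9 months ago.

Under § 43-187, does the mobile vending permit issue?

No — denied.

(a) food handler cert. — fails.
(b) all abutters consent — met.
So (1) is not satisfied (F AND T).
(a) not (hardship waiver) — not satisfied.
(b) ≥100 ft from school — satisfied.
(2): F AND T → false.
(i) prior license ≥ 4 yr — not met.
(ii) no complaint in 12 mo. — fails.
So (a) is not satisfied (F OR F).
(i) commercially zoned — fails.
(ii) primary residence — satisfied.
So (b) is satisfied (F OR T).
So (3) is not satisfied (F AND T).
Overall: F OR F OR F → false.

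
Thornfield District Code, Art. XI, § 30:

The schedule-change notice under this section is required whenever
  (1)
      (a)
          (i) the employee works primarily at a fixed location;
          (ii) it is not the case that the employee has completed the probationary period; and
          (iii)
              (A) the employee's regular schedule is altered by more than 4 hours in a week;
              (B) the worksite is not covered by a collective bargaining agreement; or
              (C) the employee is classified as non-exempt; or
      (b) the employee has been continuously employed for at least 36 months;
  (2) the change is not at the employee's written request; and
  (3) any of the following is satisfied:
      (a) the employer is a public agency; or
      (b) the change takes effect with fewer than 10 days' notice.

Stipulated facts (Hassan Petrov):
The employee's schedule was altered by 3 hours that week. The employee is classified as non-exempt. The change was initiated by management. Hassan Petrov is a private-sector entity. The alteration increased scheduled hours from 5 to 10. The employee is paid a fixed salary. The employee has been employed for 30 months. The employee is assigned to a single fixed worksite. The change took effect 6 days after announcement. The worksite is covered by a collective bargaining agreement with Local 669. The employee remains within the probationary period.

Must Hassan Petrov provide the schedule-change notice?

(i) fixed location — holds.
(ii) not (past probation) — met.
(A) schedule shift > 4h — not satisfied.
(B) no CBA — not met.
(C) non-exempt — met.
(iii): F OR F OR T → true.
(a): T AND T AND T → true.
(b) tenure ≥ 36 mo. — not satisfied.
So (1) is satisfied (T OR F).
(2) not employee-requested — met.
(a) public agency — not met.
(b) < 10 days' notice — met.
(3): F OR T → true.
Overall = T AND T AND T = true.

Yes — required.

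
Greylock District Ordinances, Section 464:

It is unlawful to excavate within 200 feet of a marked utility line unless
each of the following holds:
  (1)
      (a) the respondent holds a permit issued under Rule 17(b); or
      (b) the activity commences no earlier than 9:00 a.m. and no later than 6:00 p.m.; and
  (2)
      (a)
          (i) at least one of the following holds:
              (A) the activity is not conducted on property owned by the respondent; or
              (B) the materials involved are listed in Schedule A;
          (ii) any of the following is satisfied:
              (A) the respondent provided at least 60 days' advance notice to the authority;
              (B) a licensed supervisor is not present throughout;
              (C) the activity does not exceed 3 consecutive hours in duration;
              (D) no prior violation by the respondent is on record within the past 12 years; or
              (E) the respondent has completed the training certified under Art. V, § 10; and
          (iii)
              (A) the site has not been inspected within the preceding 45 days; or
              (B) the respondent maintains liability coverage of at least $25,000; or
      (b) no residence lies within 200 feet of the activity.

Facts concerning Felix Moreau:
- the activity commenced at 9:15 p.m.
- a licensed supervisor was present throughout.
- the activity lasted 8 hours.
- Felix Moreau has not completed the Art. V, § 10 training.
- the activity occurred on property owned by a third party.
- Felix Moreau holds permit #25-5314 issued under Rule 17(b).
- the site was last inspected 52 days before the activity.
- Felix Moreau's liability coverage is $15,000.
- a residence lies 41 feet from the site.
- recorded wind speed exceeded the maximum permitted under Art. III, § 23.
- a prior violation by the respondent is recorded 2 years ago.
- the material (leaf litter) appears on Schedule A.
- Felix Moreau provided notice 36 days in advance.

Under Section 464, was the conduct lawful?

(a) holds permit — holds.
(b) start within hours — not met.
(1) = T OR F = true.
(A) not (own property) — holds.
(B) Schedule A material — satisfied.
(i): T OR T → true.
(A) ≥60 days' notice — not satisfied.
(B) not (supervisor present) — not met.
(C) ≤ 3 hrs duration — not satisfied.
(D) no prior violation — not met.
(E) training certified — not met.
(ii): F OR F OR F OR F OR F → false.
(A) not (site inspected) — met.
(B) coverage ≥ $25,000 — not met.
So (iii) is satisfied (T OR F).
So (a) is not satisfied (T AND F AND T).
(b) no residence in 200 ft — fails.
(2): F OR F → false.
So Overall is not satisfied (T AND F).

No — unlawful.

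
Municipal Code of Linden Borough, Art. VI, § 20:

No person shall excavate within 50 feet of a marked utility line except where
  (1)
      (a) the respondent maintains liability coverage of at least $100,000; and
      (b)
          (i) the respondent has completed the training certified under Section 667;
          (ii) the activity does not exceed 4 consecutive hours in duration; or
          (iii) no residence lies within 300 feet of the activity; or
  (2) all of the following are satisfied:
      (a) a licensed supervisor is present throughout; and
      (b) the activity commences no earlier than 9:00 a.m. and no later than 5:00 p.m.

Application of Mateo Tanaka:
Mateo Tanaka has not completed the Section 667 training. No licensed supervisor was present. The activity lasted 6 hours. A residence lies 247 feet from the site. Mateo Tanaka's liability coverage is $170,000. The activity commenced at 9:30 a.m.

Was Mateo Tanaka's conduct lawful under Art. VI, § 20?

No — unlawful.

(a) coverage ≥ $100,000 — met.
(i) training certified — fails.
(ii) ≤ 4 hrs duration — not satisfied.
(iii) no residence in 300 ft — not met.
(b): F OR F OR F → false.
So (1) is not satisfied (T AND F).
(a) supervisor present — fails.
(b) start within hours — met.
(2) = F AND T = false.
Overall = F OR F = false.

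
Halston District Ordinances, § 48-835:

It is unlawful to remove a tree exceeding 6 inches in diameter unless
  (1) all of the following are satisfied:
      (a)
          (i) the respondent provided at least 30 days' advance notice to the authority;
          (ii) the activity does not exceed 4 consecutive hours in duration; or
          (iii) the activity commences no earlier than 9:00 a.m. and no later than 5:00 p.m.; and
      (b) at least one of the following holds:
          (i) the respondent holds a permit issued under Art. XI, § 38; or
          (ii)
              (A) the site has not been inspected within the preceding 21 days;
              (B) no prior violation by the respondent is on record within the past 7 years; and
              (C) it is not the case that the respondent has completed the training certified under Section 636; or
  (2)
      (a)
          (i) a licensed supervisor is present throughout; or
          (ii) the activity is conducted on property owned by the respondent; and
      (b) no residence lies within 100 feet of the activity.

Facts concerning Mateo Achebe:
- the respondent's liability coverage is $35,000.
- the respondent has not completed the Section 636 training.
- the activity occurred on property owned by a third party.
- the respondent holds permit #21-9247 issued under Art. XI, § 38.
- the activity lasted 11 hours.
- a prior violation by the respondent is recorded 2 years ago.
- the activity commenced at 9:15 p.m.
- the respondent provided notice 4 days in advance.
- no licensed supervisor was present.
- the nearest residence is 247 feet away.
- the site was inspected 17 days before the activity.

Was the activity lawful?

No — unlawful.

(i) ≥30 days' notice — fails.
(ii) ≤ 4 hrs duration — not satisfied.
(iii) start within hours — fails.
(a) = F OR F OR F = false.
(i) holds permit — satisfied.
(A) not (site inspected) — not met.
(B) no prior violation — not satisfied.
(C) not (training certified) — satisfied.
So (ii) is not satisfied (F AND F AND T).
(b) = T OR F = true.
So (1) is not satisfied (F AND T).
(i) supervisor present — not met.
(ii) own property — not met.
So (a) is not satisfied (F OR F).
(b) no residence in 100 ft — satisfied.
(2) = F AND T = false.
Overall: F OR F → false.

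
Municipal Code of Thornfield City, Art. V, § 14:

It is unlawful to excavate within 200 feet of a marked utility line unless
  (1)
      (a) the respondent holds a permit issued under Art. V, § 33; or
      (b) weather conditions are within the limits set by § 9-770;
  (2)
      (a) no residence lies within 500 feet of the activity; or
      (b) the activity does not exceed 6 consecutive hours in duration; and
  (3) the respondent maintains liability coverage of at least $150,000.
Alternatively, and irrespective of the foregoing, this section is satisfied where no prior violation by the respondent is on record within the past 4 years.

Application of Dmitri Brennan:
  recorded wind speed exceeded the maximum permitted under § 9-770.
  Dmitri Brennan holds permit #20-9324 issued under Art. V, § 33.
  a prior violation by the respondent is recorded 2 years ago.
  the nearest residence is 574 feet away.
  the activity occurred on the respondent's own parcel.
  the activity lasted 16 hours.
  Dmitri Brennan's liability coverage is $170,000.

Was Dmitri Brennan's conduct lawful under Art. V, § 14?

Yes — lawful.

(a) holds permit — holds.
(b) weather ok — fails.
So (1) is satisfied (T OR F).
(a) no residence in 500 ft — holds.
(b) ≤ 6 hrs duration — fails.
(2) = T OR F = true.
(3) coverage ≥ $150,000 — satisfied.
Overall = T AND T AND T = true.
Exception (no prior violation) — not satisfied.
Result: main true OR exception false → true.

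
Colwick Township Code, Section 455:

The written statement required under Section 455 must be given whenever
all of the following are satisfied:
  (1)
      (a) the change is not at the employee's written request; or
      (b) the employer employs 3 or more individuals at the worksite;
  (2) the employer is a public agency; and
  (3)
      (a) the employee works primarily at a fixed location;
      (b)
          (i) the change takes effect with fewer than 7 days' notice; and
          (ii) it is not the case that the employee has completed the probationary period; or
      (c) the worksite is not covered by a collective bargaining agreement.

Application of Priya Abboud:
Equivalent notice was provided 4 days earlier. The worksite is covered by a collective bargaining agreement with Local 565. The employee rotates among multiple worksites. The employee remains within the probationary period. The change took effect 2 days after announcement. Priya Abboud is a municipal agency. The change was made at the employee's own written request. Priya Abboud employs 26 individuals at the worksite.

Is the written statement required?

(a) not employee-requested — not satisfied.
(b) ≥ 3 at site — met.
So (1) is satisfied (F OR T).
(2) public agency — satisfied.
(a) fixed location — not met.
(i) < 7 days' notice — satisfied.
(ii) not (past probation) — holds.
(b): T AND T → true.
(c) no CBA — not met.
(3): F OR T OR F → true.
Overall: T AND T AND T → true.

Yes — required.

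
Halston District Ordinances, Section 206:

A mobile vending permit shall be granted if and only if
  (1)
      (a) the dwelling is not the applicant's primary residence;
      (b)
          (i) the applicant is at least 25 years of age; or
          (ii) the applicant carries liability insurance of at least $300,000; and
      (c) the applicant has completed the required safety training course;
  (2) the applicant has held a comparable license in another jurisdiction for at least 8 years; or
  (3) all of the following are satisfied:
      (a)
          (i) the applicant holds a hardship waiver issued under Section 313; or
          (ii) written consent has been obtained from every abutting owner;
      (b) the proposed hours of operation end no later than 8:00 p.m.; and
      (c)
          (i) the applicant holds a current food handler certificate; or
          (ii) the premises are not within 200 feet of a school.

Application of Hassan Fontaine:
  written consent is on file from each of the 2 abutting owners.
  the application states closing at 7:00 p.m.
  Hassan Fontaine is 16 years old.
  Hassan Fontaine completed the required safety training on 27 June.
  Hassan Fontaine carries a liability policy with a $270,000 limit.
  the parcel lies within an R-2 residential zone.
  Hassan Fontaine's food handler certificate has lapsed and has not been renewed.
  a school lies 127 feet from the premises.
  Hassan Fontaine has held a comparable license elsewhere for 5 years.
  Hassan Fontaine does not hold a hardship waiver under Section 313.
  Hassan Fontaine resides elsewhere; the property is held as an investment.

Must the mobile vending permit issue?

(a) not (primary residence) — holds.
(i) age ≥ 25 — not satisfied.
(ii) insurance ≥ $300,000 — not met.
(b): F OR F → false.
(c) safety training — holds.
(1) = T AND F AND T = false.
(2) prior license ≥ 8 yr — fails.
(i) hardship waiver — not met.
(ii) all abutters consent — holds.
(a): F OR T → true.
(b) closes by 8 p.m. — holds.
(i) food handler cert. — not met.
(ii) ≥200 ft from school — not satisfied.
So (c) is not satisfied (F OR F).
So (3) is not satisfied (T AND T AND F).
Overall = F OR F OR F = false.

No — denied.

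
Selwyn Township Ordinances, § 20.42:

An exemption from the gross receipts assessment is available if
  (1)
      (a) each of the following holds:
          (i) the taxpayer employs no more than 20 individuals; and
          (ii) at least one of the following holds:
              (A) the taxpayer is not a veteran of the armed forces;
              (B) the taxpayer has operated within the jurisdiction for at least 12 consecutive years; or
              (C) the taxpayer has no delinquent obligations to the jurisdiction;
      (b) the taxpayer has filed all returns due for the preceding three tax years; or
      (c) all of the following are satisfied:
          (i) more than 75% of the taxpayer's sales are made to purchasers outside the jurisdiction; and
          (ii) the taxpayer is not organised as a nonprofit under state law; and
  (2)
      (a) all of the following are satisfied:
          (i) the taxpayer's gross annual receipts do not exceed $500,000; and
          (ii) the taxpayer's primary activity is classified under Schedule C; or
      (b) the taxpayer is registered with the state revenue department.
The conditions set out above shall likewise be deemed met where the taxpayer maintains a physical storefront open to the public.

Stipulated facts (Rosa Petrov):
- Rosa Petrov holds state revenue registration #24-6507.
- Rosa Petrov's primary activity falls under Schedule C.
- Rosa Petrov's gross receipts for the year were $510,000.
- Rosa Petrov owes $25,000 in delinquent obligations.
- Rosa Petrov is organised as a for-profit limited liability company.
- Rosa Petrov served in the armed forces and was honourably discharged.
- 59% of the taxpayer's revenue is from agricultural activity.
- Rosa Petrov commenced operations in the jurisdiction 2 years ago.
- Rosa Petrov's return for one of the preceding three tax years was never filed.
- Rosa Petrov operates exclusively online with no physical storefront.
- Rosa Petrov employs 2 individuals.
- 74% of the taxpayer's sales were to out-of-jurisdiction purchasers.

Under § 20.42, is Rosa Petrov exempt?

No — not exempt.

(i) ≤ 20 employees — holds.
(A) not (veteran) — fails.
(B) ≥ 12 yrs in jurisdiction — fails.
(C) no delinquency — fails.
(ii): F OR F OR F → false.
So (a) is not satisfied (T AND F).
(b) returns current — fails.
(i) >75% out-of-jur. sales — not satisfied.
(ii) not (nonprofit) — satisfied.
(c) = F AND T = false.
(1) = F OR F OR F = false.
(i) receipts ≤ $500,000 — not met.
(ii) Schedule C activity — met.
(a) = F AND T = false.
(b) state-registered — met.
So (2) is satisfied (F OR T).
Overall = F AND T = false.
Exception (has storefront) — not satisfied.
Result: main false OR exception false → false.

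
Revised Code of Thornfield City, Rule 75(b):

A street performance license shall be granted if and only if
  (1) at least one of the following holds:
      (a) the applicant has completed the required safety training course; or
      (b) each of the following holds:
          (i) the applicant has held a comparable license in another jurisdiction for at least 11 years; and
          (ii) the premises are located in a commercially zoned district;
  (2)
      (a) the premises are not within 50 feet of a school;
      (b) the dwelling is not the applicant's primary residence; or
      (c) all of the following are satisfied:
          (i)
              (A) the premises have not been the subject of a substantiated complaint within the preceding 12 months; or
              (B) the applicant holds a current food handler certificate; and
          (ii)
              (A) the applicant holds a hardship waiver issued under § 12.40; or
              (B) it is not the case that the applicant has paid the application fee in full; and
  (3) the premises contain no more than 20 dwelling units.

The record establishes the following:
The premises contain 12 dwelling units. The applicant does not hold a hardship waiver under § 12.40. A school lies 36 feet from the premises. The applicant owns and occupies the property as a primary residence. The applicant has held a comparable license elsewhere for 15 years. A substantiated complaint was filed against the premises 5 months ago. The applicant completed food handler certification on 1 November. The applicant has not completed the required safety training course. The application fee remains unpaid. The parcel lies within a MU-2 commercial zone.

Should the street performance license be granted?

Yes — granted.

(a) safety training — not met.
(i) prior license ≥ 11 yr — satisfied.
(ii) commercially zoned — holds.
So (b) is satisfied (T AND T).
So (1) is satisfied (F OR T).
(a) ≥50 ft from school — fails.
(b) not (primary residence) — not met.
(A) no complaint in 12 mo. — not met.
(B) food handler cert. — satisfied.
(i) = F OR T = true.
(A) hardship waiver — fails.
(B) not (fee paid) — holds.
(ii) = F OR T = true.
So (c) is satisfied (T AND T).
So (2) is satisfied (F OR F OR T).
(3) ≤ 20 units — holds.
Overall: T AND T AND T → true.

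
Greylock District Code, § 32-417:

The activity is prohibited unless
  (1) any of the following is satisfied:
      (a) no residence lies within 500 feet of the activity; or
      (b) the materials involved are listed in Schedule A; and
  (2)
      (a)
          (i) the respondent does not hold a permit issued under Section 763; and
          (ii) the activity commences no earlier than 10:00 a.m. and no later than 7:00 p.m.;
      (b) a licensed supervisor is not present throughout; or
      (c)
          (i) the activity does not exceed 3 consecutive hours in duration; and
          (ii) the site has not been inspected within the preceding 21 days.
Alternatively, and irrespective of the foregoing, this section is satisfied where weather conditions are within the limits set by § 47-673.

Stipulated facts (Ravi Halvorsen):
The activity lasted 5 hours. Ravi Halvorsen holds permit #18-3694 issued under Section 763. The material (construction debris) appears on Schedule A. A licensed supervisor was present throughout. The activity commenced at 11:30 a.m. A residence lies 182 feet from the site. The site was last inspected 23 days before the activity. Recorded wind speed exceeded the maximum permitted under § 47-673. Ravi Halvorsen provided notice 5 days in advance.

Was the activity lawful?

(a) no residence in 500 ft — fails.
(b) Schedule A material — met.
(1): F OR T → true.
(i) not (holds permit) — not met.
(ii) start within hours — met.
(a): F AND T → false.
(b) not (supervisor present) — not satisfied.
(i) ≤ 3 hrs duration — not satisfied.
(ii) not (site inspected) — holds.
(c) = F AND T = false.
(2) = F OR F OR F = false.
Overall = T AND F = false.
Exception (weather ok) — not satisfied.
Result: main false OR exception false → false.

No — unlawful.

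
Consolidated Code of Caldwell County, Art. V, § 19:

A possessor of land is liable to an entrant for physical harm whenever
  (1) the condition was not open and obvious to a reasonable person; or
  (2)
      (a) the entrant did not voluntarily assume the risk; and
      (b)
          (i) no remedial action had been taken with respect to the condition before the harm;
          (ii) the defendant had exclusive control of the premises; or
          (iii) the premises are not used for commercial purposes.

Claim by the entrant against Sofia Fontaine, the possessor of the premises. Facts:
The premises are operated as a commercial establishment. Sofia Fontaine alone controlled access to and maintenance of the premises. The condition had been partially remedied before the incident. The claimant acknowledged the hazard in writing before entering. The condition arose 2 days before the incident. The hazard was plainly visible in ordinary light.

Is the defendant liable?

No — not liable.

(1) not open/obvious — not satisfied.
(a) no assumed risk — not satisfied.
(i) no remedial action — fails.
(ii) exclusive control — satisfied.
(iii) not (commercial use) — fails.
(b): F OR T OR F → true.
(2): F AND T → false.
Overall = F OR F = false.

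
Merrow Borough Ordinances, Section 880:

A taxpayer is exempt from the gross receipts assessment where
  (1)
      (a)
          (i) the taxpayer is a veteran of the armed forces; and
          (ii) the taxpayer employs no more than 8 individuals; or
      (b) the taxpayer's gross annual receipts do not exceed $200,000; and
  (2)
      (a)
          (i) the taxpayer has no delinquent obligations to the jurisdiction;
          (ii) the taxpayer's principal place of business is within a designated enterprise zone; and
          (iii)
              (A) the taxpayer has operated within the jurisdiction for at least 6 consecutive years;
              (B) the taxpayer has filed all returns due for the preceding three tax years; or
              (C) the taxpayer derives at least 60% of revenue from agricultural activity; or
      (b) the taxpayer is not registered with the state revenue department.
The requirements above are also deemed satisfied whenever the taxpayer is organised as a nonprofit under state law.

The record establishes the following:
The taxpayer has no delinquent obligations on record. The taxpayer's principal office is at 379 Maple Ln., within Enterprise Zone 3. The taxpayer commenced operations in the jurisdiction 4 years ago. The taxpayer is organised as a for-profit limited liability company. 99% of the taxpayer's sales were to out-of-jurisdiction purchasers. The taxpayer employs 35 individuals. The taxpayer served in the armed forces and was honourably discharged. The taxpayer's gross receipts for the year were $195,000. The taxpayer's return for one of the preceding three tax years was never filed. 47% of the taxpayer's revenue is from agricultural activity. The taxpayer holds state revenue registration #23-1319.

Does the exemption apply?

No — not exempt.

(i) veteran — satisfied.
(ii) ≤ 8 employees — fails.
So (a) is not satisfied (T AND F).
(b) receipts ≤ $200,000 — satisfied.
So (1) is satisfied (F OR T).
(i) no delinquency — holds.
(ii) in enterprise zone — met.
(A) ≥ 6 yrs in jurisdiction — fails.
(B) returns current — fails.
(C) ≥60% agricultural — fails.
(iii): F OR F OR F → false.
So (a) is not satisfied (T AND T AND F).
(b) not (state-registered) — not met.
(2): F OR F → false.
So Overall is not satisfied (T AND F).
Exception (nonprofit) — not satisfied.
Result: main false OR exception false → false.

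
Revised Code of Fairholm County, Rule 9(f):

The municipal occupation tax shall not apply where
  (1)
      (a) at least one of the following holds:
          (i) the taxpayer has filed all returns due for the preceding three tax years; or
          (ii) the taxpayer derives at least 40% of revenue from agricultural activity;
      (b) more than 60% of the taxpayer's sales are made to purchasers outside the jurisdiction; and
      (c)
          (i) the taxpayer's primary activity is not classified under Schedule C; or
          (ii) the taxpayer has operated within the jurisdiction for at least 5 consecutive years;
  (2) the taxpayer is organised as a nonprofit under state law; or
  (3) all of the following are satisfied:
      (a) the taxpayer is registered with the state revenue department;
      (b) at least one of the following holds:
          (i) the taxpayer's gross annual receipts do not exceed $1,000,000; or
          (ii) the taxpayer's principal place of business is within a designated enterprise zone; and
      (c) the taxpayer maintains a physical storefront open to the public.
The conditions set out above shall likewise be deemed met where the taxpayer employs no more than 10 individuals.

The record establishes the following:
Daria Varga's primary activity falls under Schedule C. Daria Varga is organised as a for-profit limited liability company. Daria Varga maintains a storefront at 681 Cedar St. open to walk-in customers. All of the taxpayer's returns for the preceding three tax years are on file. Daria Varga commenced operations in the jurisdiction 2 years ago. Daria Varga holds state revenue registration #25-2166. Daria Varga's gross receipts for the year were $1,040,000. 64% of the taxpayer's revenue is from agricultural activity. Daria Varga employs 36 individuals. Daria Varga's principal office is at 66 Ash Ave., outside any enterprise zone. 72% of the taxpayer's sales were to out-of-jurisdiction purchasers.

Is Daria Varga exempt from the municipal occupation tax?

No — not exempt.

(i) returns current — met.
(ii) ≥40% agricultural — met.
(a): T OR T → true.
(b) >60% out-of-jur. sales — holds.
(i) not (Schedule C activity) — not satisfied.
(ii) ≥ 5 yrs in jurisdiction — not met.
(c) = F OR F = false.
(1) = T AND T AND F = false.
(2) nonprofit — not met.
(a) state-registered — holds.
(i) receipts ≤ $1,000,000 — not met.
(ii) in enterprise zone — not met.
(b): F OR F → false.
(c) has storefront — met.
(3) = T AND F AND T = false.
Overall: F OR F OR F → false.
Exception (≤ 10 employees) — not satisfied.
Result: main false OR exception false → false.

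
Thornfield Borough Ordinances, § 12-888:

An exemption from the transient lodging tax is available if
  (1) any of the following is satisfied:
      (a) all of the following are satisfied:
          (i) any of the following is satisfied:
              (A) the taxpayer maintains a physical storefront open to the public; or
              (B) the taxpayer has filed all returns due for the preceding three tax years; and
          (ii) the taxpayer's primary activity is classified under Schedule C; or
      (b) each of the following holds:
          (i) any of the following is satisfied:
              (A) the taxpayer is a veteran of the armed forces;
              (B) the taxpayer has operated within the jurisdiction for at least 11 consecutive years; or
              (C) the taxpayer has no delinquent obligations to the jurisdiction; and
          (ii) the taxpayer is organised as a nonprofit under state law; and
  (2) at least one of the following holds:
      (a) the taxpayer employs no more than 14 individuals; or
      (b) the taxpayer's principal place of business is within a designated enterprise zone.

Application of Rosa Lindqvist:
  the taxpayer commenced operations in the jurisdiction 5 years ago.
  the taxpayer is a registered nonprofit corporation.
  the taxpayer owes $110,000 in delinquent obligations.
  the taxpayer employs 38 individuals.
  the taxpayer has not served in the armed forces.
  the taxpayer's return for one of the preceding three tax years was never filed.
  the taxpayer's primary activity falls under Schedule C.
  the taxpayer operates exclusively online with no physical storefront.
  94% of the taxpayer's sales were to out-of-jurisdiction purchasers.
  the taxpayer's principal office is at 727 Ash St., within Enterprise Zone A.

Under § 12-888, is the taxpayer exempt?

No — not exempt.

(A) has storefront — not satisfied.
(B) returns current — not satisfied.
So (i) is not satisfied (F OR F).
(ii) Schedule C activity — met.
(a): F AND T → false.
(A) veteran — not met.
(B) ≥ 11 yrs in jurisdiction — not satisfied.
(C) no delinquency — not met.
(i): F OR F OR F → false.
(ii) nonprofit — satisfied.
(b): F AND T → false.
So (1) is not satisfied (F OR F).
(a) ≤ 14 employees — not satisfied.
(b) in enterprise zone — satisfied.
So (2) is satisfied (F OR T).
Overall: F AND T → false.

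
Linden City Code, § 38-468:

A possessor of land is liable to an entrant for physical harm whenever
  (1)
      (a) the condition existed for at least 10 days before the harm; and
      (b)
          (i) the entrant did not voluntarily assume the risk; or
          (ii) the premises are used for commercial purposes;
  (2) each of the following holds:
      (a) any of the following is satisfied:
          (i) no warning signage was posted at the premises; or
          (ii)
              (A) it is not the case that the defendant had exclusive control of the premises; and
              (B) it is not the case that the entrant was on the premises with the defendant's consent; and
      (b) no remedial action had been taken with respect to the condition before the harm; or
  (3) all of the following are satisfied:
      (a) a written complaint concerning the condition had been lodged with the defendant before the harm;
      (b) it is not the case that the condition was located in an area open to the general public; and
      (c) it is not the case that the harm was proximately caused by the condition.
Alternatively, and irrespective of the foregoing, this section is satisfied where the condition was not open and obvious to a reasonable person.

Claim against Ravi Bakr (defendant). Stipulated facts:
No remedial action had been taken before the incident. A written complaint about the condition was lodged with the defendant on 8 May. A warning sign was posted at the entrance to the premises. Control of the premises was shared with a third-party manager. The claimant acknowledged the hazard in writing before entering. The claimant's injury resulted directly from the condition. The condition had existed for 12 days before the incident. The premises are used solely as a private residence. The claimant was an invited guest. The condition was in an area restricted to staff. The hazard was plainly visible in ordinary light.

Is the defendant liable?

No — not liable.

(a) condition ≥10 days old — holds.
(i) no assumed risk — not satisfied.
(ii) commercial use — not satisfied.
(b): F OR F → false.
(1): T AND F → false.
(i) no signage posted — fails.
(A) not (exclusive control) — met.
(B) not (consent to enter) — fails.
(ii) = T AND F = false.
(a) = F OR F = false.
(b) no remedial action — satisfied.
(2) = F AND T = false.
(a) complaint lodged — holds.
(b) not (public area) — holds.
(c) not (proximate cause) — not satisfied.
(3): T AND T AND F → false.
Overall: F OR F OR F → false.
Exception (not open/obvious) — not satisfied.
Result: main false OR exception false → false.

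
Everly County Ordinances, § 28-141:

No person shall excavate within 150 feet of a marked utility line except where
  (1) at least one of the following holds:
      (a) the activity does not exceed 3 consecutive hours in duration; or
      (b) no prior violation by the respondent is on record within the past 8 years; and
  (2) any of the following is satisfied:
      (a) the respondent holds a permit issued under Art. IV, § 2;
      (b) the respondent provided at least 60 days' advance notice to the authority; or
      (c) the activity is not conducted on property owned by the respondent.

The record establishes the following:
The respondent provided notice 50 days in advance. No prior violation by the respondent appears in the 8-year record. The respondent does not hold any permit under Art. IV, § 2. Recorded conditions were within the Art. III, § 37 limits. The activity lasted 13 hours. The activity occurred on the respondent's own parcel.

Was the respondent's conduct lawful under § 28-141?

No — unlawful.

(a) ≤ 3 hrs duration — not satisfied.
(b) no prior violation — satisfied.
(1): F OR T → true.
(a) holds permit — not satisfied.
(b) ≥60 days' notice — not satisfied.
(c) not (own property) — not met.
So (2) is not satisfied (F OR F OR F).
Overall = T AND F = false.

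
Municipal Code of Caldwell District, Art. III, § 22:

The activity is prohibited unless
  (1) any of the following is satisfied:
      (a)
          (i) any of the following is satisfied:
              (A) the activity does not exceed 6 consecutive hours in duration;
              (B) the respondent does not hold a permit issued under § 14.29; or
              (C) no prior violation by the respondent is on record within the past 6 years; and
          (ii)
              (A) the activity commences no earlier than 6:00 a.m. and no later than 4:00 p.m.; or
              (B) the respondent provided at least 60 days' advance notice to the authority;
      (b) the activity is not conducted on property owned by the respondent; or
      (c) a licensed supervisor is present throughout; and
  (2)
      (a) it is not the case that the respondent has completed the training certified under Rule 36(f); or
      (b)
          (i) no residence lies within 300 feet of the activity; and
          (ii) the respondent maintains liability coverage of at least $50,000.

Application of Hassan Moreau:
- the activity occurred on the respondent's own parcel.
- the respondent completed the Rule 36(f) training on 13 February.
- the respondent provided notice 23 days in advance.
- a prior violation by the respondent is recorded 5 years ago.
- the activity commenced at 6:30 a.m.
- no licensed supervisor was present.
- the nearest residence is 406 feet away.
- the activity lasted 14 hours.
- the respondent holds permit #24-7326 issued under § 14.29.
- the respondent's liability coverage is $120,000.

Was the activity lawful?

No — unlawful.

(A) ≤ 6 hrs duration — not satisfied.
(B) not (holds permit) — fails.
(C) no prior violation — fails.
(i) = F OR F OR F = false.
(A) start within hours — met.
(B) ≥60 days' notice — not satisfied.
(ii) = T OR F = true.
So (a) is not satisfied (F AND T).
(b) not (own property) — not met.
(c) supervisor present — fails.
(1) = F OR F OR F = false.
(a) not (training certified) — not met.
(i) no residence in 300 ft — satisfied.
(ii) coverage ≥ $50,000 — satisfied.
So (b) is satisfied (T AND T).
(2) = F OR T = true.
Overall: F AND T → false.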